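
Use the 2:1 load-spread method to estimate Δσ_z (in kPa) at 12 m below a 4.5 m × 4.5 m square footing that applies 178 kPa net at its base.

By the 2:1 method the load spreads at 1 horizontal : 2 vertical, so at depth z the loaded area has grown by z in each plan dimension:
Δσ = qBL/((B+z)(L+z)) = 178×4.5×4.5/((4.5+12)(4.5+12)) = 13.24 kPa

Δσ_z ≈ 13.2 kPa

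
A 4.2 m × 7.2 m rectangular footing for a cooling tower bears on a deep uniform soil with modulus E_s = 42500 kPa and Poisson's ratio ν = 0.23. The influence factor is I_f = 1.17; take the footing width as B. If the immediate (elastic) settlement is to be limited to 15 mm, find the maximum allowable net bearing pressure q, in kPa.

q ≈ 137 kPa

S_e = q·B·(1−ν²)/E_s · I_f  ⇒  q = S_e·E_s / (B·(1−ν²)·I_f).
q = 0.015 × 42500 / (4.2 × 0.9471 × 1.17) = 137 kPa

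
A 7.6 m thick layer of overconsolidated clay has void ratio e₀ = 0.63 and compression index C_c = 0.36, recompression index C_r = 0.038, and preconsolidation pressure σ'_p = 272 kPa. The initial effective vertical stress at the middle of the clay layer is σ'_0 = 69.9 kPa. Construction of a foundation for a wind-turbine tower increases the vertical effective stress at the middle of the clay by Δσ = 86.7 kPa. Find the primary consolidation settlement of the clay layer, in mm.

S_c ≈ 62.1 mm

Final effective stress: σ'_f = 69.9 + 86.7 = 156.6 kPa.
σ'_f = 156.6 ≤ σ'_p = 272 kPa, so the clay remains overconsolidated and only the recompression index applies:
S_c = C_r·H/(1+e₀)·log₁₀(σ'_f/σ'_0) = 0.038×7.6/1.63×log₁₀(156.6/69.9)
    = 0.17718 × 0.35031 = 0.06207 m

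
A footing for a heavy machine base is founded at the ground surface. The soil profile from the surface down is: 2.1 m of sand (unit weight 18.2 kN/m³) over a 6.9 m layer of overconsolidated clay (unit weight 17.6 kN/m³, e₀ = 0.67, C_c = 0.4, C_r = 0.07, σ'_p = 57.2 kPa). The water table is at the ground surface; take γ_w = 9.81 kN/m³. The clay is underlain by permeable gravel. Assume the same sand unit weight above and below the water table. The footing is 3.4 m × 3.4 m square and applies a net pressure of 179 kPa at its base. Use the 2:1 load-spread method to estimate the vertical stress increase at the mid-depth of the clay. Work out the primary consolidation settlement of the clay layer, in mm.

S_c ≈ 180 mm

Mid-depth of clay below the ground surface: z = 2.1 + 6.9/2 = 5.55 m.
Total vertical stress at mid-clay: σ_v = 18.2×2.1 + 17.6×3.45 = 98.94 kPa.
Pore pressure: u = 9.81×(5.55 − 0) = 54.446 kPa.
Initial effective stress: σ'_0 = σ_v − u = 98.94 − 54.446 = 44.494 kPa.
Stress increase at mid-clay by the 2:1 spreading method:
Δσ = qBL/((B+z)(L+z)) = 179×3.4×3.4/((3.4+5.55)(3.4+5.55)) = 25.832 kPa
Final effective stress: σ'_f = 44.494 + 25.832 = 70.326 kPa.
σ'_f = 70.326 > σ'_p = 57.2 kPa, so the stress path crosses the preconsolidation pressure — recompression up to σ'_p, then virgin compression beyond:
S_c = H/(1+e₀)·[C_r·log₁₀(σ'_p/σ'_0) + C_c·log₁₀(σ'_f/σ'_p)]
    = 6.9/1.67 × [0.07×log₁₀(57.2/44.494) + 0.4×log₁₀(70.326/57.2)]
    = 4.1317 × [0.0076366 + 0.035888] = 0.1798 m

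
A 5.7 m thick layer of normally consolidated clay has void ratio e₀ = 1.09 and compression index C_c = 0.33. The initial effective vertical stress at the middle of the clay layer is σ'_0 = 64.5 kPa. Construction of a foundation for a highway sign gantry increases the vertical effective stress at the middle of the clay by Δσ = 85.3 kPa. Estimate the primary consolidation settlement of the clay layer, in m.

Final effective stress: σ'_f = σ'_0 + Δσ = 64.5 + 85.3 = 149.8 kPa.
Normally consolidated clay, so the full stress increment lies on the virgin compression line:
S_c = C_c·H/(1+e₀)·log₁₀(σ'_f/σ'_0) = 0.33×5.7/(1+1.09)×log₁₀(149.8/64.5)
    = 0.9 × 0.36595 = 0.3294 m

S_c ≈ 0.329 m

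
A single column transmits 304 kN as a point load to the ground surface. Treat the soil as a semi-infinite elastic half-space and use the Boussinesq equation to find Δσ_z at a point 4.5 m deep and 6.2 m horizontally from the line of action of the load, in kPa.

Δσ_z ≈ 0.501 kPa

Boussinesq vertical stress below a point load on an elastic half-space:
Δσ_z = 3P/(2πz²) · [1 + (r/z)²]^(−5/2)
r/z = 6.2/4.5 = 1.3778; [1+(r/z)²]^(−5/2) = 0.069928.
Δσ_z = 3×304/(2π×4.5²) × 0.069928 = 7.1679 × 0.069928 = 0.5012 kPa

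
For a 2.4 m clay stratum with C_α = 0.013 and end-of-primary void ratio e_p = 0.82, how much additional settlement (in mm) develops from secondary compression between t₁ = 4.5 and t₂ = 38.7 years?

Secondary compression: S_s = C_α·H/(1+e_p)·log₁₀(t₂/t₁)
S_s = 0.013×2.4/(1+0.82)×log₁₀(38.7/4.5)
    = 0.01714 × 0.9345 = 0.01602 m

S_s ≈ 16 mm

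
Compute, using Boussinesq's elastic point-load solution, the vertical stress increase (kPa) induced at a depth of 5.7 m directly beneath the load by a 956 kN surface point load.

Δσ_z ≈ 14 kPa

Boussinesq vertical stress below a point load on an elastic half-space:
Δσ_z = 3P/(2πz²) · [1 + (r/z)²]^(−5/2)
r/z = 0/5.7 = 0; [1+(r/z)²]^(−5/2) = 1.
Δσ_z = 3×956/(2π×5.7²) × 1 = 14.049 × 1 = 14.05 kPa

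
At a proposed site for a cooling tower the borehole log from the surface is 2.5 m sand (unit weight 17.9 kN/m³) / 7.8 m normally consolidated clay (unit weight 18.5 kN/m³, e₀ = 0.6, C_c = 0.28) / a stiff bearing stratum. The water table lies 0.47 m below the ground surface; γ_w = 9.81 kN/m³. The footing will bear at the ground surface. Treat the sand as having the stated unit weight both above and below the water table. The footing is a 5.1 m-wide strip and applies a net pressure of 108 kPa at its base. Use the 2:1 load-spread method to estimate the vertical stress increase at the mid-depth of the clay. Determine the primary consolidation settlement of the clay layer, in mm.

Mid-depth of clay below the ground surface: z = 2.5 + 7.8/2 = 6.4 m.
Total vertical stress at mid-clay: σ_v = 17.9×2.5 + 18.5×3.9 = 116.9 kPa.
Pore pressure: u = 9.81×(6.4 − 0.47) = 58.173 kPa.
Initial effective stress: σ'_0 = σ_v − u = 116.9 − 58.173 = 58.727 kPa.
Stress increase at mid-clay by the 2:1 spreading method:
Δσ = qB/(B+z) = 108×5.1/(5.1+6.4) = 47.896 kPa
Final effective stress: σ'_f = σ'_0 + Δσ = 58.727 + 47.896 = 106.62 kPa.
Normally consolidated clay, so the full stress increment lies on the virgin compression line:
S_c = C_c·H/(1+e₀)·log₁₀(σ'_f/σ'_0) = 0.28×7.8/(1+0.6)×log₁₀(106.62/58.727)
    = 1.365 × 0.259 = 0.3535 m

S_c ≈ 354 mm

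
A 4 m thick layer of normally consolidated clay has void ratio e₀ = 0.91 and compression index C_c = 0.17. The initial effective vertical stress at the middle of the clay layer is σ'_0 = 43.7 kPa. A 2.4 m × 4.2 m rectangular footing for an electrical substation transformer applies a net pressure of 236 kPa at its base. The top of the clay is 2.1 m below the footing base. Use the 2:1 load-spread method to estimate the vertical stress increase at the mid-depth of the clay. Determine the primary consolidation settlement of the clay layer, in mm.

S_c ≈ 108 mm

Mid-depth of clay below the footing base: z = 2.1 + 4/2 = 4.1 m.
Stress increase at mid-clay by the 2:1 spreading method:
Δσ = qBL/((B+z)(L+z)) = 236×2.4×4.2/((2.4+4.1)(4.2+4.1)) = 44.094 kPa
Final effective stress: σ'_f = σ'_0 + Δσ = 43.7 + 44.094 = 87.794 kPa.
Normally consolidated clay, so the full stress increment lies on the virgin compression line:
S_c = C_c·H/(1+e₀)·log₁₀(σ'_f/σ'_0) = 0.17×4/(1+0.91)×log₁₀(87.794/43.7)
    = 0.35602 × 0.30298 = 0.1079 m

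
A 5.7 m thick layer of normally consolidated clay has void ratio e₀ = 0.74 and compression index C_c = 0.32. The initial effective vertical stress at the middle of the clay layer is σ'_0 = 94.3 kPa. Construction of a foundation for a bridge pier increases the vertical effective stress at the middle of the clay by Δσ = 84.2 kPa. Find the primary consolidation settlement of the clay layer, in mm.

S_c ≈ 291 mm

Final effective stress: σ'_f = σ'_0 + Δσ = 94.3 + 84.2 = 178.5 kPa.
Normally consolidated clay, so the full stress increment lies on the virgin compression line:
S_c = C_c·H/(1+e₀)·log₁₀(σ'_f/σ'_0) = 0.32×5.7/(1+0.74)×log₁₀(178.5/94.3)
    = 1.0483 × 0.27713 = 0.2905 m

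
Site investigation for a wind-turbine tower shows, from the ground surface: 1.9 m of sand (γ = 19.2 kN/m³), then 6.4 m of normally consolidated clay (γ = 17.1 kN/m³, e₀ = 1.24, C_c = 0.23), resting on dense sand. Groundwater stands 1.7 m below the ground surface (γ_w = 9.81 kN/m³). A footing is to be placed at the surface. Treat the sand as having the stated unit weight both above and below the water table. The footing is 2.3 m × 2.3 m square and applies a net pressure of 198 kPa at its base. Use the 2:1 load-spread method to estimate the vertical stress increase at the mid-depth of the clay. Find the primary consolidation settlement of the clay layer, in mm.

Mid-depth of clay below the ground surface: z = 1.9 + 6.4/2 = 5.1 m.
Total vertical stress at mid-clay: σ_v = 19.2×1.9 + 17.1×3.2 = 91.2 kPa.
Pore pressure: u = 9.81×(5.1 − 1.7) = 33.354 kPa.
Initial effective stress: σ'_0 = σ_v − u = 91.2 − 33.354 = 57.846 kPa.
Stress increase at mid-clay by the 2:1 spreading method:
Δσ = qBL/((B+z)(L+z)) = 198×2.3×2.3/((2.3+5.1)(2.3+5.1)) = 19.127 kPa
Final effective stress: σ'_f = σ'_0 + Δσ = 57.846 + 19.127 = 76.973 kPa.
Normally consolidated clay, so the full stress increment lies on the virgin compression line:
S_c = C_c·H/(1+e₀)·log₁₀(σ'_f/σ'_0) = 0.23×6.4/(1+1.24)×log₁₀(76.973/57.846)
    = 0.65714 × 0.12407 = 0.08153 m

S_c ≈ 81.5 mm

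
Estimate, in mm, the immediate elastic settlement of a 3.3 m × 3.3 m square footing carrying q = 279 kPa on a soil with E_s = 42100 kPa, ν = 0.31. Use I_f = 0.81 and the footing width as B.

Immediate (elastic) settlement: S_e = q·B·(1−ν²)/E_s · I_f.
S_e = 279 × 3.3 × (1 − 0.31²) / 42100 × 0.81
    = 279 × 3.3 × 0.9039 / 42100 × 0.81
    = 0.01601 m = 16.01 mm

S_e ≈ 16 mm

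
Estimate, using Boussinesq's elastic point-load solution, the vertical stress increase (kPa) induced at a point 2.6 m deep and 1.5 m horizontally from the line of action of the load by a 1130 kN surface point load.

Δσ_z ≈ 38.9 kPa

Boussinesq vertical stress below a point load on an elastic half-space:
Δσ_z = 3P/(2πz²) · [1 + (r/z)²]^(−5/2)
r/z = 1.5/2.6 = 0.57692; [1+(r/z)²]^(−5/2) = 0.48759.
Δσ_z = 3×1130/(2π×2.6²) × 0.48759 = 79.813 × 0.48759 = 38.92 kPa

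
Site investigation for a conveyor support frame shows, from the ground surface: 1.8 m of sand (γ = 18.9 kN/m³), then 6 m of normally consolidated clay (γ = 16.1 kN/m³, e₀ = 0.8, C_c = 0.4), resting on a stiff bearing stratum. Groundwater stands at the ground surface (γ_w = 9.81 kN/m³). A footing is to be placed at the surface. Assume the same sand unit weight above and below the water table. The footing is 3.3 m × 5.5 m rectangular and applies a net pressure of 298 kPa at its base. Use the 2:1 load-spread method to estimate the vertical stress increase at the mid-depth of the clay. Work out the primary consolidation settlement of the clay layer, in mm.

S_c ≈ 604 mm

Mid-depth of clay below the ground surface: z = 1.8 + 6/2 = 4.8 m.
Total vertical stress at mid-clay: σ_v = 18.9×1.8 + 16.1×3 = 82.32 kPa.
Pore pressure: u = 9.81×(4.8 − 0) = 47.088 kPa.
Initial effective stress: σ'_0 = σ_v − u = 82.32 − 47.088 = 35.232 kPa.
Stress increase at mid-clay by the 2:1 spreading method:
Δσ = qBL/((B+z)(L+z)) = 298×3.3×5.5/((3.3+4.8)(5.5+4.8)) = 64.829 kPa
Final effective stress: σ'_f = σ'_0 + Δσ = 35.232 + 64.829 = 100.06 kPa.
Normally consolidated clay, so the full stress increment lies on the virgin compression line:
S_c = C_c·H/(1+e₀)·log₁₀(σ'_f/σ'_0) = 0.4×6/(1+0.8)×log₁₀(100.06/35.232)
    = 1.3333 × 0.45332 = 0.6044 m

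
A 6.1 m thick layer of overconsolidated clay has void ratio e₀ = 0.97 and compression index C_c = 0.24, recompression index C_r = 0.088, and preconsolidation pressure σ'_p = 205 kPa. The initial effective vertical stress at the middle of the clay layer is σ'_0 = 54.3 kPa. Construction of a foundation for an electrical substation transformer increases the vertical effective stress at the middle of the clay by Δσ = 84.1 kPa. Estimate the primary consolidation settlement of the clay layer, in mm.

Final effective stress: σ'_f = 54.3 + 84.1 = 138.4 kPa.
σ'_f = 138.4 ≤ σ'_p = 205 kPa, so the clay remains overconsolidated and only the recompression index applies:
S_c = C_r·H/(1+e₀)·log₁₀(σ'_f/σ'_0) = 0.088×6.1/1.97×log₁₀(138.4/54.3)
    = 0.27248 × 0.40634 = 0.1107 m

S_c ≈ 111 mm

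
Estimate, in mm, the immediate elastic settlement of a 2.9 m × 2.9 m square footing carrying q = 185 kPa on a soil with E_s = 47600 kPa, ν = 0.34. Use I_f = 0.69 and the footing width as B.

Immediate (elastic) settlement: S_e = q·B·(1−ν²)/E_s · I_f.
S_e = 185 × 2.9 × (1 − 0.34²) / 47600 × 0.69
    = 185 × 2.9 × 0.8844 / 47600 × 0.69
    = 0.006878 m = 6.878 mm

S_e ≈ 6.88 mm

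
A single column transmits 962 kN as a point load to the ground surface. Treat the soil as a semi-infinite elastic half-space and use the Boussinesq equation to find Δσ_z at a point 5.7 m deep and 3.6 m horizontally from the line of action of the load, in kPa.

Boussinesq vertical stress below a point load on an elastic half-space:
Δσ_z = 3P/(2πz²) · [1 + (r/z)²]^(−5/2)
r/z = 3.6/5.7 = 0.63158; [1+(r/z)²]^(−5/2) = 0.43206.
Δσ_z = 3×962/(2π×5.7²) × 0.43206 = 14.137 × 0.43206 = 6.108 kPa

Δσ_z ≈ 6.11 kPa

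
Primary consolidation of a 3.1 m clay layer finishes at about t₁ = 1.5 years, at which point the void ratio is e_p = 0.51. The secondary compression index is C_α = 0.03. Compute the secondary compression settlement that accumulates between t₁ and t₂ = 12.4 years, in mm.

S_s ≈ 56.5 mm

Secondary compression: S_s = C_α·H/(1+e_p)·log₁₀(t₂/t₁)
S_s = 0.03×3.1/(1+0.51)×log₁₀(12.4/1.5)
    = 0.06159 × 0.9173 = 0.0565 m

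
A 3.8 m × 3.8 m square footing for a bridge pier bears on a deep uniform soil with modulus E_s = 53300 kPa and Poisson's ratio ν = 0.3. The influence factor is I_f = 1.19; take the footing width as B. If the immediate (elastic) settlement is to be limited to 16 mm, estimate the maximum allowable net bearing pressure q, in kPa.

q ≈ 207 kPa

S_e = q·B·(1−ν²)/E_s · I_f  ⇒  q = S_e·E_s / (B·(1−ν²)·I_f).
q = 0.016 × 53300 / (3.8 × 0.91 × 1.19) = 207.2 kPa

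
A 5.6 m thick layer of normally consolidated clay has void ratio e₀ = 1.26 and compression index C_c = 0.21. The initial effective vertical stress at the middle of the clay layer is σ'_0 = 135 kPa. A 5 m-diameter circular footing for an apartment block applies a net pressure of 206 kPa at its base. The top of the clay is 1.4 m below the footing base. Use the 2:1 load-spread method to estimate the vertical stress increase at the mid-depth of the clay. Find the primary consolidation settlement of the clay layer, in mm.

S_c ≈ 84.1 mm

Mid-depth of clay below the footing base: z = 1.4 + 5.6/2 = 4.2 m.
Stress increase at mid-clay by the 2:1 spreading method:
Δσ ≈ qD²/(D+z)² = 206×5²/(5+4.2)² = 60.846 kPa
Final effective stress: σ'_f = σ'_0 + Δσ = 135 + 60.846 = 195.85 kPa.
Normally consolidated clay, so the full stress increment lies on the virgin compression line:
S_c = C_c·H/(1+e₀)·log₁₀(σ'_f/σ'_0) = 0.21×5.6/(1+1.26)×log₁₀(195.85/135)
    = 0.52035 × 0.16159 = 0.08408 m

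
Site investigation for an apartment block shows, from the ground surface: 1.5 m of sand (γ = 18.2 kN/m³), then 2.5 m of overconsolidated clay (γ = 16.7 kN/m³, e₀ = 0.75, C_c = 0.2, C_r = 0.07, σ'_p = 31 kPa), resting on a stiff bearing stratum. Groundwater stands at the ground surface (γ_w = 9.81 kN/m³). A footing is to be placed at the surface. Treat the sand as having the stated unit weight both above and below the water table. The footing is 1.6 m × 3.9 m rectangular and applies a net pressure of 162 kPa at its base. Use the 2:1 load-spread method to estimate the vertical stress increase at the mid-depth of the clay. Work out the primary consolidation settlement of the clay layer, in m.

Mid-depth of clay below the ground surface: z = 1.5 + 2.5/2 = 2.75 m.
Total vertical stress at mid-clay: σ_v = 18.2×1.5 + 16.7×1.25 = 48.175 kPa.
Pore pressure: u = 9.81×(2.75 − 0) = 26.978 kPa.
Initial effective stress: σ'_0 = σ_v − u = 48.175 − 26.978 = 21.197 kPa.
Stress increase at mid-clay by the 2:1 spreading method:
Δσ = qBL/((B+z)(L+z)) = 162×1.6×3.9/((1.6+2.75)(3.9+2.75)) = 34.945 kPa
Final effective stress: σ'_f = 21.197 + 34.945 = 56.142 kPa.
σ'_f = 56.142 > σ'_p = 31 kPa, so the stress path crosses the preconsolidation pressure — recompression up to σ'_p, then virgin compression beyond:
S_c = H/(1+e₀)·[C_r·log₁₀(σ'_p/σ'_0) + C_c·log₁₀(σ'_f/σ'_p)]
    = 2.5/1.75 × [0.07×log₁₀(31/21.197) + 0.2×log₁₀(56.142/31)]
    = 1.4286 × [0.011556 + 0.051585] = 0.0902 m

S_c ≈ 0.0902 m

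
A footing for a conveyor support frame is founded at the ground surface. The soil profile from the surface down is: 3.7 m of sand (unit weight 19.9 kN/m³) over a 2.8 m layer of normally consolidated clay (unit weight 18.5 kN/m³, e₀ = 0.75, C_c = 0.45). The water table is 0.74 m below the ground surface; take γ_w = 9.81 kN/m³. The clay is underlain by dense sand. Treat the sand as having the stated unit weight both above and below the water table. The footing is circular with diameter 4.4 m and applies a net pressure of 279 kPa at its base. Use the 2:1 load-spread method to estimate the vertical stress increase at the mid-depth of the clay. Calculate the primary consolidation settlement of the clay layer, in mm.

S_c ≈ 225 mm

Mid-depth of clay below the ground surface: z = 3.7 + 2.8/2 = 5.1 m.
Total vertical stress at mid-clay: σ_v = 19.9×3.7 + 18.5×1.4 = 99.53 kPa.
Pore pressure: u = 9.81×(5.1 − 0.74) = 42.772 kPa.
Initial effective stress: σ'_0 = σ_v − u = 99.53 − 42.772 = 56.758 kPa.
Stress increase at mid-clay by the 2:1 spreading method:
Δσ ≈ qD²/(D+z)² = 279×4.4²/(4.4+5.1)² = 59.85 kPa
Final effective stress: σ'_f = σ'_0 + Δσ = 56.758 + 59.85 = 116.61 kPa.
Normally consolidated clay, so the full stress increment lies on the virgin compression line:
S_c = C_c·H/(1+e₀)·log₁₀(σ'_f/σ'_0) = 0.45×2.8/(1+0.75)×log₁₀(116.61/56.758)
    = 0.72 × 0.31271 = 0.2252 m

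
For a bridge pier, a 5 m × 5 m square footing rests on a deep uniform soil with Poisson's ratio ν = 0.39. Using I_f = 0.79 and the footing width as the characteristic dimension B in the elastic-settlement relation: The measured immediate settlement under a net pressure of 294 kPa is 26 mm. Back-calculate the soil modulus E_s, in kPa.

S_e = q·B·(1−ν²)/E_s · I_f  ⇒  E_s = q·B·(1−ν²)·I_f / S_e.
E_s = 294 × 5 × 0.8479 × 0.79 / 0.026 = 37870 kPa

E_s ≈ 37900 kPa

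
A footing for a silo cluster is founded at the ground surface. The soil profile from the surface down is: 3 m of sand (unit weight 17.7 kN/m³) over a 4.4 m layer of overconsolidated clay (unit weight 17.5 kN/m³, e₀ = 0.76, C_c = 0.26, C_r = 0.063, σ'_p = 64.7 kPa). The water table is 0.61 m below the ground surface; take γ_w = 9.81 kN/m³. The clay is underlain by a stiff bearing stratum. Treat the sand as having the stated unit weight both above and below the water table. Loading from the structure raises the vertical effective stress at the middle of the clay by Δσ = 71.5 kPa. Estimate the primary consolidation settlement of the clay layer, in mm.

S_c ≈ 192 mm

Mid-depth of clay below the ground surface: z = 3 + 4.4/2 = 5.2 m.
Total vertical stress at mid-clay: σ_v = 17.7×3 + 17.5×2.2 = 91.6 kPa.
Pore pressure: u = 9.81×(5.2 − 0.61) = 45.028 kPa.
Initial effective stress: σ'_0 = σ_v − u = 91.6 − 45.028 = 46.572 kPa.
Final effective stress: σ'_f = 46.572 + 71.5 = 118.07 kPa.
σ'_f = 118.07 > σ'_p = 64.7 kPa, so the stress path crosses the preconsolidation pressure — recompression up to σ'_p, then virgin compression beyond:
S_c = H/(1+e₀)·[C_r·log₁₀(σ'_p/σ'_0) + C_c·log₁₀(σ'_f/σ'_p)]
    = 4.4/1.76 × [0.063×log₁₀(64.7/46.572) + 0.26×log₁₀(118.07/64.7)]
    = 2.5 × [0.0089951 + 0.067921] = 0.1923 m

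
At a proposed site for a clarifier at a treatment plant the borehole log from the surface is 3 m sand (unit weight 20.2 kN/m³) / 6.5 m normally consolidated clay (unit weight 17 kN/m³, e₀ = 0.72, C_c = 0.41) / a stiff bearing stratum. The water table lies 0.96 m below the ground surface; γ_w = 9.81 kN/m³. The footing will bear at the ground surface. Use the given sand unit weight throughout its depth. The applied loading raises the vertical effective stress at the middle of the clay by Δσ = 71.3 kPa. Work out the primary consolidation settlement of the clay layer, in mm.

S_c ≈ 504 mm

Mid-depth of clay below the ground surface: z = 3 + 6.5/2 = 6.25 m.
Total vertical stress at mid-clay: σ_v = 20.2×3 + 17×3.25 = 115.85 kPa.
Pore pressure: u = 9.81×(6.25 − 0.96) = 51.895 kPa.
Initial effective stress: σ'_0 = σ_v − u = 115.85 − 51.895 = 63.955 kPa.
Final effective stress: σ'_f = σ'_0 + Δσ = 63.955 + 71.3 = 135.25 kPa.
Normally consolidated clay, so the full stress increment lies on the virgin compression line:
S_c = C_c·H/(1+e₀)·log₁₀(σ'_f/σ'_0) = 0.41×6.5/(1+0.72)×log₁₀(135.25/63.955)
    = 1.5494 × 0.32526 = 0.504 m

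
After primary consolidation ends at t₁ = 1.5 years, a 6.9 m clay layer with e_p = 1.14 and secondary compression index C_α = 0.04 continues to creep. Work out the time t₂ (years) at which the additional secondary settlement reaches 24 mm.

S_s = C_α·H/(1+e_p)·log₁₀(t₂/t₁) ⇒ log₁₀(t₂/t₁) = S_s·(1+e_p)/(C_α·H).
log₁₀(t₂/t₁) = 0.024 × (1+1.14) / (0.04×6.9) = 0.1861
t₂ = t₁ × 10^0.1861 = 1.5 × 1.535 = 2.302 years

t₂ ≈ 2.3 years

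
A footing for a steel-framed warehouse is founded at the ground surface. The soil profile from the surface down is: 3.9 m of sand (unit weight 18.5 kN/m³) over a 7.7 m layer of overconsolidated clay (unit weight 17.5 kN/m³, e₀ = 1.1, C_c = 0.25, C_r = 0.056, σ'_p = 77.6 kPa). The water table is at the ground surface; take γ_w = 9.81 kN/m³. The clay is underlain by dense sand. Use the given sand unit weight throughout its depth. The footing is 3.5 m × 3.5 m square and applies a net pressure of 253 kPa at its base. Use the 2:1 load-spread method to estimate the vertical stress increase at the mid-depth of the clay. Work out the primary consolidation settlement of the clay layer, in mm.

S_c ≈ 67.9 mm

Mid-depth of clay below the ground surface: z = 3.9 + 7.7/2 = 7.75 m.
Total vertical stress at mid-clay: σ_v = 18.5×3.9 + 17.5×3.85 = 139.52 kPa.
Pore pressure: u = 9.81×(7.75 − 0) = 76.028 kPa.
Initial effective stress: σ'_0 = σ_v − u = 139.52 − 76.028 = 63.492 kPa.
Stress increase at mid-clay by the 2:1 spreading method:
Δσ = qBL/((B+z)(L+z)) = 253×3.5×3.5/((3.5+7.75)(3.5+7.75)) = 24.488 kPa
Final effective stress: σ'_f = 63.492 + 24.488 = 87.98 kPa.
σ'_f = 87.98 > σ'_p = 77.6 kPa, so the stress path crosses the preconsolidation pressure — recompression up to σ'_p, then virgin compression beyond:
S_c = H/(1+e₀)·[C_r·log₁₀(σ'_p/σ'_0) + C_c·log₁₀(σ'_f/σ'_p)]
    = 7.7/2.1 × [0.056×log₁₀(77.6/63.492) + 0.25×log₁₀(87.98/77.6)]
    = 3.6667 × [0.00488 + 0.013631] = 0.06787 m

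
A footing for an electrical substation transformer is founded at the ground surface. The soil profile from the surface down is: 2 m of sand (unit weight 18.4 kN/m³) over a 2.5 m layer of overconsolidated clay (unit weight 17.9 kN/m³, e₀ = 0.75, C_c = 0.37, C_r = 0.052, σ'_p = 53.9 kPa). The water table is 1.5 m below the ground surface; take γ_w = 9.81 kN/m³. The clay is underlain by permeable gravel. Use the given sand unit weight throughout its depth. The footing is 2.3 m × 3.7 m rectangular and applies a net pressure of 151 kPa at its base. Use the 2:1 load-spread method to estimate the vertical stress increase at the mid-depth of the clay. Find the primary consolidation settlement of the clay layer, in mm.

Mid-depth of clay below the ground surface: z = 2 + 2.5/2 = 3.25 m.
Total vertical stress at mid-clay: σ_v = 18.4×2 + 17.9×1.25 = 59.175 kPa.
Pore pressure: u = 9.81×(3.25 − 1.5) = 17.168 kPa.
Initial effective stress: σ'_0 = σ_v − u = 59.175 − 17.168 = 42.007 kPa.
Stress increase at mid-clay by the 2:1 spreading method:
Δσ = qBL/((B+z)(L+z)) = 151×2.3×3.7/((2.3+3.25)(3.7+3.25)) = 33.314 kPa
Final effective stress: σ'_f = 42.007 + 33.314 = 75.321 kPa.
σ'_f = 75.321 > σ'_p = 53.9 kPa, so the stress path crosses the preconsolidation pressure — recompression up to σ'_p, then virgin compression beyond:
S_c = H/(1+e₀)·[C_r·log₁₀(σ'_p/σ'_0) + C_c·log₁₀(σ'_f/σ'_p)]
    = 2.5/1.75 × [0.052×log₁₀(53.9/42.007) + 0.37×log₁₀(75.321/53.9)]
    = 1.4286 × [0.0056299 + 0.053771] = 0.08486 m

S_c ≈ 84.9 mm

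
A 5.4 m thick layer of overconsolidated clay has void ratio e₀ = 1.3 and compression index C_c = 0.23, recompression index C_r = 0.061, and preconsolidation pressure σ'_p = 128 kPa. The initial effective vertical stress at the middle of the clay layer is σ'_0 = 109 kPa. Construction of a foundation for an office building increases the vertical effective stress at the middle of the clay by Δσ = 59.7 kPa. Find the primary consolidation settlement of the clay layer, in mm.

Final effective stress: σ'_f = 109 + 59.7 = 168.7 kPa.
σ'_f = 168.7 > σ'_p = 128 kPa, so the stress path crosses the preconsolidation pressure — recompression up to σ'_p, then virgin compression beyond:
S_c = H/(1+e₀)·[C_r·log₁₀(σ'_p/σ'_0) + C_c·log₁₀(σ'_f/σ'_p)]
    = 5.4/2.3 × [0.061×log₁₀(128/109) + 0.23×log₁₀(168.7/128)]
    = 2.3478 × [0.0042568 + 0.027578] = 0.07474 m

S_c ≈ 74.7 mm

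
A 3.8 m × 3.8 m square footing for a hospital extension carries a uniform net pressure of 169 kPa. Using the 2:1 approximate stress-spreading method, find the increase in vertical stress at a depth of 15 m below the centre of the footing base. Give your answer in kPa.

Δσ_z ≈ 6.9 kPa

By the 2:1 method the load spreads at 1 horizontal : 2 vertical, so at depth z the loaded area has grown by z in each plan dimension:
Δσ = qBL/((B+z)(L+z)) = 169×3.8×3.8/((3.8+15)(3.8+15)) = 6.9046 kPa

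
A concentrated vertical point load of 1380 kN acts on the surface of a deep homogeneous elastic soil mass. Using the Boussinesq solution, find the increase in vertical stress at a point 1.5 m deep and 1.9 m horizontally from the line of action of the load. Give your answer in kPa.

Δσ_z ≈ 26.8 kPa

Boussinesq vertical stress below a point load on an elastic half-space:
Δσ_z = 3P/(2πz²) · [1 + (r/z)²]^(−5/2)
r/z = 1.9/1.5 = 1.2667; [1+(r/z)²]^(−5/2) = 0.091351.
Δσ_z = 3×1380/(2π×1.5²) × 0.091351 = 292.85 × 0.091351 = 26.75 kPa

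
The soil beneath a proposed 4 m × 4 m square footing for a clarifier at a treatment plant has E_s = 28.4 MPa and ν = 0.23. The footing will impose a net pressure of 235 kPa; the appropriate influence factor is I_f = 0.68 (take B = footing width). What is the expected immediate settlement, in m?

Immediate (elastic) settlement: S_e = q·B·(1−ν²)/E_s · I_f.
E_s = 28.4 MPa = 28400 kPa.
S_e = 235 × 4 × (1 − 0.23²) / 28400 × 0.68
    = 235 × 4 × 0.9471 / 28400 × 0.68
    = 0.02132 m

S_e ≈ 0.0213 m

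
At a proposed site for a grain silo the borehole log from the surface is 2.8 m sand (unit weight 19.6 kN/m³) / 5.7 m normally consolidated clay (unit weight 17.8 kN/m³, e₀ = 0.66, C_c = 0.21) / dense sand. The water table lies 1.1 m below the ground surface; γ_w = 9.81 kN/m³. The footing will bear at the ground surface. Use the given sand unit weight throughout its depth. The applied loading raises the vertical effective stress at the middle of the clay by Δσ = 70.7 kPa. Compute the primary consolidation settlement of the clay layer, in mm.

S_c ≈ 241 mm

Mid-depth of clay below the ground surface: z = 2.8 + 5.7/2 = 5.65 m.
Total vertical stress at mid-clay: σ_v = 19.6×2.8 + 17.8×2.85 = 105.61 kPa.
Pore pressure: u = 9.81×(5.65 − 1.1) = 44.636 kPa.
Initial effective stress: σ'_0 = σ_v − u = 105.61 − 44.636 = 60.974 kPa.
Final effective stress: σ'_f = σ'_0 + Δσ = 60.974 + 70.7 = 131.67 kPa.
Normally consolidated clay, so the full stress increment lies on the virgin compression line:
S_c = C_c·H/(1+e₀)·log₁₀(σ'_f/σ'_0) = 0.21×5.7/(1+0.66)×log₁₀(131.67/60.974)
    = 0.72108 × 0.33434 = 0.2411 m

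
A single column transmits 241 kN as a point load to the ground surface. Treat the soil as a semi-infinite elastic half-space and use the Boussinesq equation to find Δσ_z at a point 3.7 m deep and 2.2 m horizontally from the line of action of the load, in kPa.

Boussinesq vertical stress below a point load on an elastic half-space:
Δσ_z = 3P/(2πz²) · [1 + (r/z)²]^(−5/2)
r/z = 2.2/3.7 = 0.59459; [1+(r/z)²]^(−5/2) = 0.46916.
Δσ_z = 3×241/(2π×3.7²) × 0.46916 = 8.4053 × 0.46916 = 3.943 kPa

Δσ_z ≈ 3.94 kPa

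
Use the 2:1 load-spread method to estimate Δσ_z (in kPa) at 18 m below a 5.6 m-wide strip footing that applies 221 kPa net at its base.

Δσ_z ≈ 52.4 kPa

By the 2:1 method the load spreads at 1 horizontal : 2 vertical, so at depth z the loaded area has grown by z in each plan dimension:
Δσ = qB/(B+z) = 221×5.6/(5.6+18) = 52.441 kPa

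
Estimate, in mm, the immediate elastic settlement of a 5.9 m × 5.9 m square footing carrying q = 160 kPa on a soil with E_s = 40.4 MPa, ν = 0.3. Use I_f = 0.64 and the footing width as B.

S_e ≈ 13.6 mm

Immediate (elastic) settlement: S_e = q·B·(1−ν²)/E_s · I_f.
E_s = 40.4 MPa = 40400 kPa.
S_e = 160 × 5.9 × (1 − 0.3²) / 40400 × 0.64
    = 160 × 5.9 × 0.91 / 40400 × 0.64
    = 0.01361 m = 13.61 mm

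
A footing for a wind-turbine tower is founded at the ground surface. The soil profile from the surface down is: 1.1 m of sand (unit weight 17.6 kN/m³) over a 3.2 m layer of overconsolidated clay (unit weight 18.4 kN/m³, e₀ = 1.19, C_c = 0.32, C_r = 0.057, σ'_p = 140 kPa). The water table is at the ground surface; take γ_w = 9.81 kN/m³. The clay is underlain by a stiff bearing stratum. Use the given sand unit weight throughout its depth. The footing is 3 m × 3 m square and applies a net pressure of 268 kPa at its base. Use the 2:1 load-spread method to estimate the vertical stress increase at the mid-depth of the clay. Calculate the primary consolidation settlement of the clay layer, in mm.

S_c ≈ 53 mm

Mid-depth of clay below the ground surface: z = 1.1 + 3.2/2 = 2.7 m.
Total vertical stress at mid-clay: σ_v = 17.6×1.1 + 18.4×1.6 = 48.8 kPa.
Pore pressure: u = 9.81×(2.7 − 0) = 26.487 kPa.
Initial effective stress: σ'_0 = σ_v − u = 48.8 − 26.487 = 22.313 kPa.
Stress increase at mid-clay by the 2:1 spreading method:
Δσ = qBL/((B+z)(L+z)) = 268×3×3/((3+2.7)(3+2.7)) = 74.238 kPa
Final effective stress: σ'_f = 22.313 + 74.238 = 96.551 kPa.
σ'_f = 96.551 ≤ σ'_p = 140 kPa, so the clay remains overconsolidated and only the recompression index applies:
S_c = C_r·H/(1+e₀)·log₁₀(σ'_f/σ'_0) = 0.057×3.2/2.19×log₁₀(96.551/22.313)
    = 0.083288 × 0.6362 = 0.05299 m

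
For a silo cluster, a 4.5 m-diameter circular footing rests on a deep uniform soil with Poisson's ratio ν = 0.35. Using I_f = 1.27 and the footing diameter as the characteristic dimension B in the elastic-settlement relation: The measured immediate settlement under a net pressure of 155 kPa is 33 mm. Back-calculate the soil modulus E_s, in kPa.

E_s ≈ 23600 kPa

S_e = q·B·(1−ν²)/E_s · I_f  ⇒  E_s = q·B·(1−ν²)·I_f / S_e.
E_s = 155 × 4.5 × 0.8775 × 1.27 / 0.033 = 23550 kPa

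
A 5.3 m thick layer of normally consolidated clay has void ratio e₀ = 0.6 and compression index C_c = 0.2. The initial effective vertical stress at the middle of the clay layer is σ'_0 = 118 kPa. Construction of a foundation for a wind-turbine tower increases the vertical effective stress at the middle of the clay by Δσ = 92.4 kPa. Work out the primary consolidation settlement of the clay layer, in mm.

Final effective stress: σ'_f = σ'_0 + Δσ = 118 + 92.4 = 210.4 kPa.
Normally consolidated clay, so the full stress increment lies on the virgin compression line:
S_c = C_c·H/(1+e₀)·log₁₀(σ'_f/σ'_0) = 0.2×5.3/(1+0.6)×log₁₀(210.4/118)
    = 0.6625 × 0.25116 = 0.1664 m

S_c ≈ 166 mm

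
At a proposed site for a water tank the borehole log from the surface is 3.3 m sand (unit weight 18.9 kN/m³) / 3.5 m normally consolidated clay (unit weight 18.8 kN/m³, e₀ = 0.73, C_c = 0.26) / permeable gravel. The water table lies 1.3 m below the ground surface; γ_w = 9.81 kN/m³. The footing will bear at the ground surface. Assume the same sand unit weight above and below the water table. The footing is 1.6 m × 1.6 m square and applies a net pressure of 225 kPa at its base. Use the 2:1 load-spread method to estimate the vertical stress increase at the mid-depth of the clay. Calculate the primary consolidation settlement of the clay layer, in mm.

Mid-depth of clay below the ground surface: z = 3.3 + 3.5/2 = 5.05 m.
Total vertical stress at mid-clay: σ_v = 18.9×3.3 + 18.8×1.75 = 95.27 kPa.
Pore pressure: u = 9.81×(5.05 − 1.3) = 36.788 kPa.
Initial effective stress: σ'_0 = σ_v − u = 95.27 − 36.788 = 58.482 kPa.
Stress increase at mid-clay by the 2:1 spreading method:
Δσ = qBL/((B+z)(L+z)) = 225×1.6×1.6/((1.6+5.05)(1.6+5.05)) = 13.025 kPa
Final effective stress: σ'_f = σ'_0 + Δσ = 58.482 + 13.025 = 71.507 kPa.
Normally consolidated clay, so the full stress increment lies on the virgin compression line:
S_c = C_c·H/(1+e₀)·log₁₀(σ'_f/σ'_0) = 0.26×3.5/(1+0.73)×log₁₀(71.507/58.482)
    = 0.52601 × 0.087326 = 0.04593 m

S_c ≈ 45.9 mm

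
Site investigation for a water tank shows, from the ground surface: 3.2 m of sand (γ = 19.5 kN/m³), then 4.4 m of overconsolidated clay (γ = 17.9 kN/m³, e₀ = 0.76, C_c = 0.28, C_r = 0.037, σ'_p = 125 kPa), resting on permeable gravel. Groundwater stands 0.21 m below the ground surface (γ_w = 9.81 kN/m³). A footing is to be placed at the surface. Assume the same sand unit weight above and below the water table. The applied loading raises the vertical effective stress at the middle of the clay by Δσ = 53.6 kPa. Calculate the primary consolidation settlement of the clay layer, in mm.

S_c ≈ 28.9 mm

Mid-depth of clay below the ground surface: z = 3.2 + 4.4/2 = 5.4 m.
Total vertical stress at mid-clay: σ_v = 19.5×3.2 + 17.9×2.2 = 101.78 kPa.
Pore pressure: u = 9.81×(5.4 − 0.21) = 50.914 kPa.
Initial effective stress: σ'_0 = σ_v − u = 101.78 − 50.914 = 50.866 kPa.
Final effective stress: σ'_f = 50.866 + 53.6 = 104.47 kPa.
σ'_f = 104.47 ≤ σ'_p = 125 kPa, so the clay remains overconsolidated and only the recompression index applies:
S_c = C_r·H/(1+e₀)·log₁₀(σ'_f/σ'_0) = 0.037×4.4/1.76×log₁₀(104.47/50.866)
    = 0.0925 × 0.31256 = 0.02891 m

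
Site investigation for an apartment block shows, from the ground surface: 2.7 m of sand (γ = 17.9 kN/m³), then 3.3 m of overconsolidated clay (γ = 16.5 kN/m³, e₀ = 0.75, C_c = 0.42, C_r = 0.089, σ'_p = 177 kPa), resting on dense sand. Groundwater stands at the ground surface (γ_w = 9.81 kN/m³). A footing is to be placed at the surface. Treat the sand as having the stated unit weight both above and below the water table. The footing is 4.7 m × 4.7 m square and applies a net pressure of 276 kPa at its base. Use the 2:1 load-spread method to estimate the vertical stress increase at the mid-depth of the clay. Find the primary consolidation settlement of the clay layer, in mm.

S_c ≈ 86.2 mm

Mid-depth of clay below the ground surface: z = 2.7 + 3.3/2 = 4.35 m.
Total vertical stress at mid-clay: σ_v = 17.9×2.7 + 16.5×1.65 = 75.555 kPa.
Pore pressure: u = 9.81×(4.35 − 0) = 42.673 kPa.
Initial effective stress: σ'_0 = σ_v − u = 75.555 − 42.673 = 32.882 kPa.
Stress increase at mid-clay by the 2:1 spreading method:
Δσ = qBL/((B+z)(L+z)) = 276×4.7×4.7/((4.7+4.35)(4.7+4.35)) = 74.44 kPa
Final effective stress: σ'_f = 32.882 + 74.44 = 107.32 kPa.
σ'_f = 107.32 ≤ σ'_p = 177 kPa, so the clay remains overconsolidated and only the recompression index applies:
S_c = C_r·H/(1+e₀)·log₁₀(σ'_f/σ'_0) = 0.089×3.3/1.75×log₁₀(107.32/32.882)
    = 0.16783 × 0.51372 = 0.08622 m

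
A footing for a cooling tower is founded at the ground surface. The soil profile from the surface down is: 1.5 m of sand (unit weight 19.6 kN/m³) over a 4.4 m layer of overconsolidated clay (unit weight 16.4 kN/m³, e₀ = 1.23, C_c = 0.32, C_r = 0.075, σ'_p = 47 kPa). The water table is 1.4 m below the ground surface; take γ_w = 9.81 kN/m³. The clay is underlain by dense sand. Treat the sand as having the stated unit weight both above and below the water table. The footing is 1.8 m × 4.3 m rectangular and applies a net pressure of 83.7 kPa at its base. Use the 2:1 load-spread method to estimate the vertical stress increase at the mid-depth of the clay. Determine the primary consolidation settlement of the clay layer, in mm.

S_c ≈ 61.8 mm

Mid-depth of clay below the ground surface: z = 1.5 + 4.4/2 = 3.7 m.
Total vertical stress at mid-clay: σ_v = 19.6×1.5 + 16.4×2.2 = 65.48 kPa.
Pore pressure: u = 9.81×(3.7 − 1.4) = 22.563 kPa.
Initial effective stress: σ'_0 = σ_v − u = 65.48 − 22.563 = 42.917 kPa.
Stress increase at mid-clay by the 2:1 spreading method:
Δσ = qBL/((B+z)(L+z)) = 83.7×1.8×4.3/((1.8+3.7)(4.3+3.7)) = 14.724 kPa
Final effective stress: σ'_f = 42.917 + 14.724 = 57.641 kPa.
σ'_f = 57.641 > σ'_p = 47 kPa, so the stress path crosses the preconsolidation pressure — recompression up to σ'_p, then virgin compression beyond:
S_c = H/(1+e₀)·[C_r·log₁₀(σ'_p/σ'_0) + C_c·log₁₀(σ'_f/σ'_p)]
    = 4.4/2.23 × [0.075×log₁₀(47/42.917) + 0.32×log₁₀(57.641/47)]
    = 1.9731 × [0.0029601 + 0.028363] = 0.0618 m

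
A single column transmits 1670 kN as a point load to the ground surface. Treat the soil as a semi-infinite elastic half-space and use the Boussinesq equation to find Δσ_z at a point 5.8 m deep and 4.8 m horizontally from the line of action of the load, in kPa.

Δσ_z ≈ 6.43 kPa

Boussinesq vertical stress below a point load on an elastic half-space:
Δσ_z = 3P/(2πz²) · [1 + (r/z)²]^(−5/2)
r/z = 4.8/5.8 = 0.82759; [1+(r/z)²]^(−5/2) = 0.27137.
Δσ_z = 3×1670/(2π×5.8²) × 0.27137 = 23.703 × 0.27137 = 6.432 kPa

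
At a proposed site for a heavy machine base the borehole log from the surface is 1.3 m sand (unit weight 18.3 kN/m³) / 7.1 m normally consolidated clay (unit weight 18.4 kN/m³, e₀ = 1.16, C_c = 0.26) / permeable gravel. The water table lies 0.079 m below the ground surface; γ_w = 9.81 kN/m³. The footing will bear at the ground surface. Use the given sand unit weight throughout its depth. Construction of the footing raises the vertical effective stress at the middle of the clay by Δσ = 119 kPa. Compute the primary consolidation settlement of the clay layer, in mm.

S_c ≈ 497 mm

Mid-depth of clay below the ground surface: z = 1.3 + 7.1/2 = 4.85 m.
Total vertical stress at mid-clay: σ_v = 18.3×1.3 + 18.4×3.55 = 89.11 kPa.
Pore pressure: u = 9.81×(4.85 − 0.079) = 46.804 kPa.
Initial effective stress: σ'_0 = σ_v − u = 89.11 − 46.804 = 42.306 kPa.
Final effective stress: σ'_f = σ'_0 + Δσ = 42.306 + 119 = 161.31 kPa.
Normally consolidated clay, so the full stress increment lies on the virgin compression line:
S_c = C_c·H/(1+e₀)·log₁₀(σ'_f/σ'_0) = 0.26×7.1/(1+1.16)×log₁₀(161.31/42.306)
    = 0.85463 × 0.58126 = 0.4968 m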